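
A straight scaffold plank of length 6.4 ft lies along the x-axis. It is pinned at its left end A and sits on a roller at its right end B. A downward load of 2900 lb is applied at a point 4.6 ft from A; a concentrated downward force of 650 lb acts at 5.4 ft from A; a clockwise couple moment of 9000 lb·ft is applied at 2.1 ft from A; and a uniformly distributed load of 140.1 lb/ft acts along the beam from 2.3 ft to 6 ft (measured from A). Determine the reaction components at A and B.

Resultant of the distributed load: 140.1 × 3.7 = 518.37 lb at 4.15 ft from A.
Taking moments about A: B_y·6.4 − 2900·4.6 − 650·5.4 − 9000 − (140.1·3.7)·4.15 = 0 → B_y = 28001.2355/6.4 = 4375.19 ≈ 4375 lb.
ΣF_y = 0: A_y + 4375.19 − 2900 − 650 − 140.1·3.7 = 0 → A_y = -306.8 lb.
ΣF_x = 0: no horizontal applied forces, so A_x = 0.

A_x = 0, A_y = -306.8 lb, B_y = 4375 lb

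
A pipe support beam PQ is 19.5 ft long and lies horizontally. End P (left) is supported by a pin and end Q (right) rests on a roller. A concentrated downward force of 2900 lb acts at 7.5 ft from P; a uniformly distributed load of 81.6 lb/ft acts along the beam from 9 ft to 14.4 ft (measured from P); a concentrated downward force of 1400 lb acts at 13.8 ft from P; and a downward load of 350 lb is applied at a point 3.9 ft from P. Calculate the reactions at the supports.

Resultant of the distributed load: 81.6 × 5.4 = 440.64 lb at 11.7 ft from P.
ΣM about P: Q_y·19.5 − 2900·7.5 − (81.6·5.4)·11.7 − 1400·13.8 − 350·3.9 = 0 → Q_y = 47590.488/19.5 = 2440.54 ≈ 2441 lb.
ΣF_y = 0: P_y + 2440.54 − 2900 − 81.6·5.4 − 1400 − 350 = 0 → P_y = 2650 lb.
ΣF_x = 0: no horizontal applied forces, so P_x = 0.

P_x = 0, P_y = 2650 lb, Q_y = 2441 lb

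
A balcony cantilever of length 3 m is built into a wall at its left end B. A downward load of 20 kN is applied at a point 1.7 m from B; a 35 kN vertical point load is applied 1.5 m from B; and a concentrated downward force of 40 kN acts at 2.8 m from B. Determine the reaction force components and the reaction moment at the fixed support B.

ΣF_x = 0: B_x = 0.
ΣF_y = 0: B_y − 20 − 35 − 40 = 0 → B_y = 95.00 kN.
ΣM about B: M_B − 20·1.7 − 35·1.5 − 40·2.8 = 0 → M_B = 198.5 kN·m.

B_x = 0, B_y = 95.00 kN, M_B = 198.5 kN·m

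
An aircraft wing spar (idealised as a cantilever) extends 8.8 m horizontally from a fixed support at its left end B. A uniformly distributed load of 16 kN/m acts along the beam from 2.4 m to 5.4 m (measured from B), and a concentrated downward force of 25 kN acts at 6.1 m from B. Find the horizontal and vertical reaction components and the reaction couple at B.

B_x = 0, B_y = 73.00 kN, M_B = 339.7 kN·m

Resultant of the distributed load: 16 × 3 = 48 kN at 3.9 m from B.
ΣF_x = 0: B_x = 0.
ΣF_y = 0: B_y − 16·3 − 25 = 0 → B_y = 73.00 kN.
ΣM about B: M_B − (16·3)·3.9 − 25·6.1 = 0 → M_B = 339.7 kN·m.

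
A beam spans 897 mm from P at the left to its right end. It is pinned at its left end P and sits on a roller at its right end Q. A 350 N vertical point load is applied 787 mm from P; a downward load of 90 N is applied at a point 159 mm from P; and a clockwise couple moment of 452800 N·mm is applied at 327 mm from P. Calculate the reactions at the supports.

Moments about P: Q_y·897 − 350·787 − 90·159 − 452800 = 0 → Q_y = 742560/897 = 827.826 ≈ 827.8 N.
ΣF_y = 0: P_y + 827.826 − 350 − 90 = 0 → P_y = -387.8 N.
ΣF_x = 0: no horizontal applied forces, so P_x = 0.

P_x = 0, P_y = -387.8 N, Q_y = 827.8 N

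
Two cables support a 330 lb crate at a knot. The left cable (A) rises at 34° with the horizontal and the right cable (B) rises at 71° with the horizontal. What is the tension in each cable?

T_A = 111.2 lb, T_B = 283.2 lb

ΣF_x = 0: −T_A·cos34° + T_B·cos71° = 0 → T_B = 2.54643·T_A.
ΣF_y = 0: T_A·sin34° + T_B·sin71° = 330.
Substitute: T_A·(0.559193 + 2.54643·0.945519) = 330 → T_A = 111.228 ≈ 111.2 lb.
Then T_B = 2.54643 × 111.228 = 283.2 lb.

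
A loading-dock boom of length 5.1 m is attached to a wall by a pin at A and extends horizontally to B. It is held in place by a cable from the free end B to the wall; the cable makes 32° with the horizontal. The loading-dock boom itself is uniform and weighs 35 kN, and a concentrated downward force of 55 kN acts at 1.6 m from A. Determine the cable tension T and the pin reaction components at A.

ΣM about A: T·sin32°·5.1 − 35·2.55 − 55·1.6 = 0 → T = 177.25/(5.1·0.529919) = 65.5853 ≈ 65.59 kN.
ΣF_x = 0: A_x − T·cos32° = 0 → A_x = 65.5853 × 0.848048 = 55.62 kN.
ΣF_y = 0: A_y + T·sin32° − 35 − 55 = 0 → A_y = 90 − 65.5853 × 0.529919 = 55.25 kN.

T = 65.59 kN, A_x = 55.62 kN, A_y = 55.25 kN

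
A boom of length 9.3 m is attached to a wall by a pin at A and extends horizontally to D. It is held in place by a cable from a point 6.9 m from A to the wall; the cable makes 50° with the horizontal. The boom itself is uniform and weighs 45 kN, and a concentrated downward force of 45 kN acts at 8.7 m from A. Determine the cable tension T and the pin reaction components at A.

T = 113.7 kN, A_x = 73.06 kN, A_y = 2.935 kN

ΣM about A: T·sin50°·6.9 − 45·4.65 − 45·8.7 = 0 → T = 600.75/(6.9·0.766044) = 113.656 ≈ 113.7 kN.
ΣF_x = 0: A_x − T·cos50° = 0 → A_x = 113.656 × 0.642788 = 73.06 kN.
ΣF_y = 0: A_y + T·sin50° − 45 − 45 = 0 → A_y = 90 − 113.656 × 0.766044 = 2.935 kN.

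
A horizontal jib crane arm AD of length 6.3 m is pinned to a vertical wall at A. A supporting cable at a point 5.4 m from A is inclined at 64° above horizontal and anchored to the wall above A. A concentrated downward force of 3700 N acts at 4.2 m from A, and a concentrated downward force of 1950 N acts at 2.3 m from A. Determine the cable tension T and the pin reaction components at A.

ΣM about A: T·sin64°·5.4 − 3700·4.2 − 1950·2.3 = 0 → T = 20025/(5.4·0.898794) = 4125.9 ≈ 4126 N.
ΣF_x = 0: A_x − T·cos64° = 0 → A_x = 4125.9 × 0.438371 = 1809 N.
ΣF_y = 0: A_y + T·sin64° − 3700 − 1950 = 0 → A_y = 5650 − 4125.9 × 0.898794 = 1942 N.

T = 4126 N, A_x = 1809 N, A_y = 1942 N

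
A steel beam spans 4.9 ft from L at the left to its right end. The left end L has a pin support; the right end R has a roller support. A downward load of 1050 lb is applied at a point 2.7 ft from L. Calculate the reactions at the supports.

L_x = 0, L_y = 471.4 lb, R_y = 578.6 lb

ΣM about L: R_y·4.9 − 1050·2.7 = 0 → R_y = 2835/4.9 = 578.571 ≈ 578.6 lb.
ΣF_y = 0: L_y + 578.571 − 1050 = 0 → L_y = 471.4 lb.
ΣF_x = 0: no horizontal applied forces, so L_x = 0.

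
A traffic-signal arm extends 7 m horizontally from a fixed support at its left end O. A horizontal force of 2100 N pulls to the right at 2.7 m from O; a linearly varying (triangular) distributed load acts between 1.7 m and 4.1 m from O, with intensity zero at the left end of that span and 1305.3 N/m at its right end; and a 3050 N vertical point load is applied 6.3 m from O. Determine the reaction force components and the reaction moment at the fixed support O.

O_x = -2100 N, O_y = 4616 N, M_O = 24380 N·m

Resultant of the triangular load: ½ × 1305.3 × 2.4 = 1566.36 N, acting at 3.3 m from O (one-third of the span from the peak).
ΣF_x = 0: O_x + 2100 = 0 → O_x = -2100 N.
ΣF_y = 0: O_y − ½·1305.3·2.4 − 3050 = 0 → O_y = 4616 N.
ΣM about O: M_O − (½·1305.3·2.4)·3.3 − 3050·6.3 = 0 → M_O = 24380 N·m.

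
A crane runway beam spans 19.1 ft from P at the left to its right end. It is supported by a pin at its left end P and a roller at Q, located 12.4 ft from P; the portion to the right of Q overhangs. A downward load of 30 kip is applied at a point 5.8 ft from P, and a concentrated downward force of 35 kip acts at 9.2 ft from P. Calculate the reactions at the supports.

Moments about P: Q_y·12.4 − 30·5.8 − 35·9.2 = 0 → Q_y = 496/12.4 = 40.00 kip.
ΣF_y = 0: P_y + 40 − 30 − 35 = 0 → P_y = 25.00 kip.
ΣF_x = 0: no horizontal applied forces, so P_x = 0.

P_x = 0, P_y = 25.00 kip, Q_y = 40.00 kip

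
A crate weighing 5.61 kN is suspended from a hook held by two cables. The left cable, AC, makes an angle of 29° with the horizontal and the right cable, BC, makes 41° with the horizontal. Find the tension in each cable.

ΣF_x = 0: −T_AC·cos29° + T_BC·cos41° = 0 → T_BC = 1.15888·T_AC.
ΣF_y = 0: T_AC·sin29° + T_BC·sin41° = 5.61.
Substitute: T_AC·(0.48481 + 1.15888·0.656059) = 5.61 → T_AC = 4.50565 ≈ 4.506 kN.
Then T_BC = 1.15888 × 4.50565 = 5.222 kN.

T_AC = 4.506 kN, T_BC = 5.222 kN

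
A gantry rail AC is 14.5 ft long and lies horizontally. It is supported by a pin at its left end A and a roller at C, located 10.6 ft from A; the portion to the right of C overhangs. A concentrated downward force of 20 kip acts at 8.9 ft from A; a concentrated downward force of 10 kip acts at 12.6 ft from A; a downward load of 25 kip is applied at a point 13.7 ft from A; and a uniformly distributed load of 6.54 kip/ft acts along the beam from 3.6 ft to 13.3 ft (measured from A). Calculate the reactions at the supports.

Resultant of the distributed load: 6.54 × 9.7 = 63.438 kip at 8.45 ft from A.
Taking moments about A: C_y·10.6 − 20·8.9 − 10·12.6 − 25·13.7 − (6.54·9.7)·8.45 = 0 → C_y = 1182.5511/10.6 = 111.561 ≈ 111.6 kip.
ΣF_y = 0: A_y + 111.561 − 20 − 10 − 25 − 6.54·9.7 = 0 → A_y = 6.877 kip.
ΣF_x = 0: no horizontal applied forces, so A_x = 0.

A_x = 0, A_y = 6.877 kip, C_y = 111.6 kip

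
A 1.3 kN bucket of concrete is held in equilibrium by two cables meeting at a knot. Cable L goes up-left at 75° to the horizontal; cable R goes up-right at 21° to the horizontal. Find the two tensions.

T_L = 1.220 kN, T_R = 0.3383 kN

ΣF_x = 0: −T_L·cos75° + T_R·cos21° = 0 → T_R = 0.277233·T_L.
ΣF_y = 0: T_L·sin75° + T_R·sin21° = 1.3.
Substitute: T_L·(0.965926 + 0.277233·0.358368) = 1.3 → T_L = 1.22034 ≈ 1.220 kN.
Then T_R = 0.277233 × 1.22034 = 0.3383 kN.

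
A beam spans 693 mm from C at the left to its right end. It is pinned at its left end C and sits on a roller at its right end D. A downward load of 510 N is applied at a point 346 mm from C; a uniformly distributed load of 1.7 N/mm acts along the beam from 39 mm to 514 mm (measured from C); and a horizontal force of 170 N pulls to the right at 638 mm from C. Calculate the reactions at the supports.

C_x = -170.0 N, C_y = 740.7 N, D_y = 576.8 N

Resultant of the distributed load: 1.7 × 475 = 807.5 N at 276.5 mm from C.
Taking moments about C: D_y·693 − 510·346 − (1.7·475)·276.5 = 0 → D_y = 399733.75/693 = 576.816 ≈ 576.8 N.
ΣF_y = 0: C_y + 576.816 − 510 − 1.7·475 = 0 → C_y = 740.7 N.
ΣF_x = 0: C_x + 170 = 0 → C_x = -170.0 N.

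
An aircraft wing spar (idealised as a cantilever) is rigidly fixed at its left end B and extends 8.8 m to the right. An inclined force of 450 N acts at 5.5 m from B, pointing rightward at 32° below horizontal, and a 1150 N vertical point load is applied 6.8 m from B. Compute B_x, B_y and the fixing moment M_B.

ΣF_x = 0: B_x + 450·cos32° = 0 → B_x = -381.6 N.
ΣF_y = 0: B_y − 450·sin32° − 1150 = 0 → B_y = 1388 N.
ΣM about B: M_B − 450·sin32°·5.5 − 1150·6.8 = 0 → M_B = 9132 N·m.

B_x = -381.6 N, B_y = 1388 N, M_B = 9132 N·m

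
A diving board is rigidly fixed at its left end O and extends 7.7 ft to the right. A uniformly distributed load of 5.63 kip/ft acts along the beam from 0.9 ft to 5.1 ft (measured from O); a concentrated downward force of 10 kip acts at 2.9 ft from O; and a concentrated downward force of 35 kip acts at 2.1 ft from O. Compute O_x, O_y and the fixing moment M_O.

Resultant of the distributed load: 5.63 × 4.2 = 23.646 kip at 3 ft from O.
ΣF_x = 0: O_x = 0.
ΣF_y = 0: O_y − 5.63·4.2 − 10 − 35 = 0 → O_y = 68.65 kip.
ΣM about O: M_O − (5.63·4.2)·3 − 10·2.9 − 35·2.1 = 0 → M_O = 173.4 kip·ft.

O_x = 0, O_y = 68.65 kip, M_O = 173.4 kip·ft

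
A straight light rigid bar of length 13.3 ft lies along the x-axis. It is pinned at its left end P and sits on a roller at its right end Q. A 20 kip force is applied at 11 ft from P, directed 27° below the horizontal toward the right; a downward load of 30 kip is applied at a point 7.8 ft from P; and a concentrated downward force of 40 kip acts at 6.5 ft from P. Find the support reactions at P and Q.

P_x = -17.82 kip, P_y = 34.43 kip, Q_y = 44.65 kip

ΣM about P: Q_y·13.3 − 20·sin27°·11 − 30·7.8 − 40·6.5 = 0 → Q_y = 593.878/13.3 = 44.6525 ≈ 44.65 kip.
ΣF_y = 0: P_y + 44.6525 − 20·sin27° − 30 − 40 = 0 → P_y = 34.43 kip.
ΣF_x = 0: P_x + 20·cos27° = 0 → P_x = -17.82 kip.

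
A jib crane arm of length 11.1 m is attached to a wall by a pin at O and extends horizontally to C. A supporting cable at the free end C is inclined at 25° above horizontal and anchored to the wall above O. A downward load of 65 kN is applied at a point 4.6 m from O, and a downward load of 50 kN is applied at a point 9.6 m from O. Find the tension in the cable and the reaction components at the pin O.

ΣM about O: T·sin25°·11.1 − 65·4.6 − 50·9.6 = 0 → T = 779/(11.1·0.422618) = 166.061 ≈ 166.1 kN.
ΣF_x = 0: O_x − T·cos25° = 0 → O_x = 166.061 × 0.906308 = 150.5 kN.
ΣF_y = 0: O_y + T·sin25° − 65 − 50 = 0 → O_y = 115 − 166.061 × 0.422618 = 44.82 kN.

T = 166.1 kN, O_x = 150.5 kN, O_y = 44.82 kN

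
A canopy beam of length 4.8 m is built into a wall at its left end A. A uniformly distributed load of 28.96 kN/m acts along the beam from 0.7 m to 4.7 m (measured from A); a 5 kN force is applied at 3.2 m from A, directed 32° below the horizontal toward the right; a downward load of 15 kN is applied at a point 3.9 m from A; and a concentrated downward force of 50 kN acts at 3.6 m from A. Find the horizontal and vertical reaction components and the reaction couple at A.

Resultant of the distributed load: 28.96 × 4 = 115.84 kN at 2.7 m from A.
ΣF_x = 0: A_x + 5·cos32° = 0 → A_x = -4.240 kN.
ΣF_y = 0: A_y − 28.96·4 − 5·sin32° − 15 − 50 = 0 → A_y = 183.5 kN.
ΣM about A: M_A − (28.96·4)·2.7 − 5·sin32°·3.2 − 15·3.9 − 50·3.6 = 0 → M_A = 559.7 kN·m.

A_x = -4.240 kN, A_y = 183.5 kN, M_A = 559.7 kN·m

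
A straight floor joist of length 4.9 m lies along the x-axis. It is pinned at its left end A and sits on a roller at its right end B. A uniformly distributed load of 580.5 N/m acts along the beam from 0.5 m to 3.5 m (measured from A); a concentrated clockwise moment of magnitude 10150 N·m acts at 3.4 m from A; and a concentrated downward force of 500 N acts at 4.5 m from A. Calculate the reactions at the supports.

A_x = 0, A_y = -999.9 N, B_y = 3241 N

Resultant of the distributed load: 580.5 × 3 = 1741.5 N at 2 m from A.
Moments about A: B_y·4.9 − (580.5·3)·2 − 10150 − 500·4.5 = 0 → B_y = 15883/4.9 = 3241.43 ≈ 3241 N.
ΣF_y = 0: A_y + 3241.43 − 580.5·3 − 500 = 0 → A_y = -999.9 N.
ΣF_x = 0: no horizontal applied forces, so A_x = 0.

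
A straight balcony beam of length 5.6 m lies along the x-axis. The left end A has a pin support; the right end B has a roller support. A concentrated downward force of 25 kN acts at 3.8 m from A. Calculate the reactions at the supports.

A_x = 0, A_y = 8.036 kN, B_y = 16.96 kN

ΣM about A: B_y·5.6 − 25·3.8 = 0 → B_y = 95/5.6 = 16.9643 ≈ 16.96 kN.
ΣF_y = 0: A_y + 16.9643 − 25 = 0 → A_y = 8.036 kN.
ΣF_x = 0: no horizontal applied forces, so A_x = 0.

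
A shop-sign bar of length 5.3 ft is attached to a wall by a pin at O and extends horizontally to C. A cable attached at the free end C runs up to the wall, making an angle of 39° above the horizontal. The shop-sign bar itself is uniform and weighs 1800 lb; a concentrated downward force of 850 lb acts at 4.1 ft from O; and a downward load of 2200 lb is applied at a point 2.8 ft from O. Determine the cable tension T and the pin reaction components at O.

T = 4322 lb, O_x = 3359 lb, O_y = 2130 lb

ΣM about O: T·sin39°·5.3 − 1800·2.65 − 850·4.1 − 2200·2.8 = 0 → T = 14415/(5.3·0.62932) = 4321.83 ≈ 4322 lb.
ΣF_x = 0: O_x − T·cos39° = 0 → O_x = 4321.83 × 0.777146 = 3359 lb.
ΣF_y = 0: O_y + T·sin39° − 1800 − 850 − 2200 = 0 → O_y = 4850 − 4321.83 × 0.62932 = 2130 lb.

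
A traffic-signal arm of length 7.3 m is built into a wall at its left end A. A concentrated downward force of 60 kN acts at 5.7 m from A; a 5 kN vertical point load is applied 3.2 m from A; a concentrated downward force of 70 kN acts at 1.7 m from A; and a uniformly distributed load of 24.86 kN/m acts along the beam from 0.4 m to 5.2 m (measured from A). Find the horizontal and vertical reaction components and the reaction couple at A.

Resultant of the distributed load: 24.86 × 4.8 = 119.328 kN at 2.8 m from A.
ΣF_x = 0: A_x = 0.
ΣF_y = 0: A_y − 60 − 5 − 70 − 24.86·4.8 = 0 → A_y = 254.3 kN.
ΣM about A: M_A − 60·5.7 − 5·3.2 − 70·1.7 − (24.86·4.8)·2.8 = 0 → M_A = 811.1 kN·m.

A_x = 0, A_y = 254.3 kN, M_A = 811.1 kN·m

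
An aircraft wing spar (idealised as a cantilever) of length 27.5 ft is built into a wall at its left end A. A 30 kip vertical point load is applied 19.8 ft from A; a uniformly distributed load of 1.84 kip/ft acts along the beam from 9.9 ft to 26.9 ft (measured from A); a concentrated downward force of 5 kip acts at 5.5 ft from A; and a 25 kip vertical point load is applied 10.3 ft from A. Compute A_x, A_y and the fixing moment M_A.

A_x = 0, A_y = 91.28 kip, M_A = 1455 kip·ft

Resultant of the distributed load: 1.84 × 17 = 31.28 kip at 18.4 ft from A.
ΣF_x = 0: A_x = 0.
ΣF_y = 0: A_y − 30 − 1.84·17 − 5 − 25 = 0 → A_y = 91.28 kip.
ΣM about A: M_A − 30·19.8 − (1.84·17)·18.4 − 5·5.5 − 25·10.3 = 0 → M_A = 1455 kip·ft.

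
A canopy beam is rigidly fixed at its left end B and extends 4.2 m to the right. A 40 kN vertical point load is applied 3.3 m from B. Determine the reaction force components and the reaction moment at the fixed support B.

ΣF_x = 0: B_x = 0.
ΣF_y = 0: B_y − 40 = 0 → B_y = 40.00 kN.
ΣM about B: M_B − 40·3.3 = 0 → M_B = 132.0 kN·m.

B_x = 0, B_y = 40.00 kN, M_B = 132.0 kN·m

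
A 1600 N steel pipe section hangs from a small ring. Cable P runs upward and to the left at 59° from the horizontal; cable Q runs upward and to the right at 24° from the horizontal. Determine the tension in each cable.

T_P = 1473 N, T_Q = 830.2 N

ΣF_x = 0: −T_P·cos59° + T_Q·cos24° = 0 → T_Q = 0.563779·T_P.
ΣF_y = 0: T_P·sin59° + T_Q·sin24° = 1600.
Substitute: T_P·(0.857167 + 0.563779·0.406737) = 1600 → T_P = 1472.65 ≈ 1473 N.
Then T_Q = 0.563779 × 1472.65 = 830.2 N.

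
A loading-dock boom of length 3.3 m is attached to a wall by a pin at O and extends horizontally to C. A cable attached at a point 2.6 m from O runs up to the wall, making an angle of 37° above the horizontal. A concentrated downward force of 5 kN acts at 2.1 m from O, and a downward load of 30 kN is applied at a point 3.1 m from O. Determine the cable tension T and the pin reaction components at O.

ΣM about O: T·sin37°·2.6 − 5·2.1 − 30·3.1 = 0 → T = 103.5/(2.6·0.601815) = 66.1461 ≈ 66.15 kN.
ΣF_x = 0: O_x − T·cos37° = 0 → O_x = 66.1461 × 0.798636 = 52.83 kN.
ΣF_y = 0: O_y + T·sin37° − 5 − 30 = 0 → O_y = 35 − 66.1461 × 0.601815 = -4.808 kN.

T = 66.15 kN, O_x = 52.83 kN, O_y = -4.808 kN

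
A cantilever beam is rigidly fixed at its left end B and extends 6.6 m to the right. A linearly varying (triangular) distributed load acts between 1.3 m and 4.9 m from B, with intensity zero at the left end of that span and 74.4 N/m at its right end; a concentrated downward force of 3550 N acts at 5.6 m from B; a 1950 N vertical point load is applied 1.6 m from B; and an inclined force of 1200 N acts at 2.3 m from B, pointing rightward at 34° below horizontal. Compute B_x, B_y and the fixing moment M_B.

Resultant of the triangular load: ½ × 74.4 × 3.6 = 133.92 N, acting at 3.7 m from B (one-third of the span from the peak).
ΣF_x = 0: B_x + 1200·cos34° = 0 → B_x = -994.8 N.
ΣF_y = 0: B_y − ½·74.4·3.6 − 3550 − 1950 − 1200·sin34° = 0 → B_y = 6305 N.
ΣM about B: M_B − (½·74.4·3.6)·3.7 − 3550·5.6 − 1950·1.6 − 1200·sin34°·2.3 = 0 → M_B = 25040 N·m.

B_x = -994.8 N, B_y = 6305 N, M_B = 25040 N·m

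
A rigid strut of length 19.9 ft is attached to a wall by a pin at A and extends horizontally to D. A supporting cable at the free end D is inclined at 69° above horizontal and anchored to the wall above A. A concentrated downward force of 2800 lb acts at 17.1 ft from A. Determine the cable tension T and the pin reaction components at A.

ΣM about A: T·sin69°·19.9 − 2800·17.1 = 0 → T = 47880/(19.9·0.93358) = 2577.21 ≈ 2577 lb.
ΣF_x = 0: A_x − T·cos69° = 0 → A_x = 2577.21 × 0.358368 = 923.6 lb.
ΣF_y = 0: A_y + T·sin69° − 2800 = 0 → A_y = 2800 − 2577.21 × 0.93358 = 394.0 lb.

T = 2577 lb, A_x = 923.6 lb, A_y = 394.0 lb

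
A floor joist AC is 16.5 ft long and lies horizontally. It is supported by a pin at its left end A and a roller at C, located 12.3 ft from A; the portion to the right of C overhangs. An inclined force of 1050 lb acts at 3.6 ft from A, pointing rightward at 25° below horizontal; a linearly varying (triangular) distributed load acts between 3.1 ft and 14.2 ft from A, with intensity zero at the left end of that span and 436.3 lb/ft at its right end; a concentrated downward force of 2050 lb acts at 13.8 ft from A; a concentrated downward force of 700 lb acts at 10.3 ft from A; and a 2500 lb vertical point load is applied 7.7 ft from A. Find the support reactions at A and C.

A_x = -951.6 lb, A_y = 1467 lb, C_y = 6648 lb

Resultant of the triangular load: ½ × 436.3 × 11.1 = 2421.465 lb, acting at 10.5 ft from A (one-third of the span from the peak).
ΣM about A: C_y·12.3 − 1050·sin25°·3.6 − (½·436.3·11.1)·10.5 − 2050·13.8 − 700·10.3 − 2500·7.7 = 0 → C_y = 81772.9/12.3 = 6648.2 ≈ 6648 lb.
ΣF_y = 0: A_y + 6648.2 − 1050·sin25° − ½·436.3·11.1 − 2050 − 700 − 2500 = 0 → A_y = 1467 lb.
ΣF_x = 0: A_x + 1050·cos25° = 0 → A_x = -951.6 lb.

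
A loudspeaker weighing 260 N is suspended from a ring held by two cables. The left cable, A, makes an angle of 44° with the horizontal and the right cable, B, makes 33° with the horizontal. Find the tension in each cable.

T_A = 223.8 N, T_B = 191.9 N

ΣF_x = 0: −T_A·cos44° + T_B·cos33° = 0 → T_B = 0.857714·T_A.
ΣF_y = 0: T_A·sin44° + T_B·sin33° = 260.
Substitute: T_A·(0.694658 + 0.857714·0.544639) = 260 → T_A = 223.79 ≈ 223.8 N.
Then T_B = 0.857714 × 223.79 = 191.9 N.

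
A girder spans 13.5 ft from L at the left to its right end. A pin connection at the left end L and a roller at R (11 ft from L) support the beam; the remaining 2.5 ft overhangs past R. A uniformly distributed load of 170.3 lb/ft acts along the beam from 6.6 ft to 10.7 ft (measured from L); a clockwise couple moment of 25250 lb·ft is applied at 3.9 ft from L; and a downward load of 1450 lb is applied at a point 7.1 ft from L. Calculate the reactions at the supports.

Resultant of the distributed load: 170.3 × 4.1 = 698.23 lb at 8.65 ft from L.
Moments about L: R_y·11 − (170.3·4.1)·8.65 − 25250 − 1450·7.1 = 0 → R_y = 41584.6895/11 = 3780.43 ≈ 3780 lb.
ΣF_y = 0: L_y + 3780.43 − 170.3·4.1 − 1450 = 0 → L_y = -1632 lb.
ΣF_x = 0: no horizontal applied forces, so L_x = 0.

L_x = 0, L_y = -1632 lb, R_y = 3780 lb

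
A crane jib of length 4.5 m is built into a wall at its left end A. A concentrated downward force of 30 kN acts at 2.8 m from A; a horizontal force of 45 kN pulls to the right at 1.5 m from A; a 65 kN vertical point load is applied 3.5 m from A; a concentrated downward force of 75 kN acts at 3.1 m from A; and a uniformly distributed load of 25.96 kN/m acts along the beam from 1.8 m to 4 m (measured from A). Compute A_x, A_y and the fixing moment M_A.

A_x = -45.00 kN, A_y = 227.1 kN, M_A = 709.6 kN·m

Resultant of the distributed load: 25.96 × 2.2 = 57.112 kN at 2.9 m from A.
ΣF_x = 0: A_x + 45 = 0 → A_x = -45.00 kN.
ΣF_y = 0: A_y − 30 − 65 − 75 − 25.96·2.2 = 0 → A_y = 227.1 kN.
ΣM about A: M_A − 30·2.8 − 65·3.5 − 75·3.1 − (25.96·2.2)·2.9 = 0 → M_A = 709.6 kN·m.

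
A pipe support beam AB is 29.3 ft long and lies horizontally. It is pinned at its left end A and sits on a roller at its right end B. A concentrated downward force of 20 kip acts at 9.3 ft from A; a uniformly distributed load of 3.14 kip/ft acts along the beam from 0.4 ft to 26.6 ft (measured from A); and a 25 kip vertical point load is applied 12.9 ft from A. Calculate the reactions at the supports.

Resultant of the distributed load: 3.14 × 26.2 = 82.268 kip at 13.5 ft from A.
ΣM about A: B_y·29.3 − 20·9.3 − (3.14·26.2)·13.5 − 25·12.9 = 0 → B_y = 1619.118/29.3 = 55.26 kip.
ΣF_y = 0: A_y + 55.26 − 20 − 3.14·26.2 − 25 = 0 → A_y = 72.01 kip.
ΣF_x = 0: no horizontal applied forces, so A_x = 0.

A_x = 0, A_y = 72.01 kip, B_y = 55.26 kip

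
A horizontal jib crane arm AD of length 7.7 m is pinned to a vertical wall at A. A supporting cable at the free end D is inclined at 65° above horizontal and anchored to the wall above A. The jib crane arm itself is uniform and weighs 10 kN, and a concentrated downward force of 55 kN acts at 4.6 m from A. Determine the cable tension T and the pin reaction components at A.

ΣM about A: T·sin65°·7.7 − 10·3.85 − 55·4.6 = 0 → T = 291.5/(7.7·0.906308) = 41.7707 ≈ 41.77 kN.
ΣF_x = 0: A_x − T·cos65° = 0 → A_x = 41.7707 × 0.422618 = 17.65 kN.
ΣF_y = 0: A_y + T·sin65° − 10 − 55 = 0 → A_y = 65 − 41.7707 × 0.906308 = 27.14 kN.

T = 41.77 kN, A_x = 17.65 kN, A_y = 27.14 kN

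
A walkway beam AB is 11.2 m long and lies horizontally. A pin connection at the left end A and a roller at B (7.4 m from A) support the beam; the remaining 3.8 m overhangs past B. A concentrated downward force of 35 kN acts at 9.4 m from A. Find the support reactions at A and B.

A_x = 0, A_y = -9.459 kN, B_y = 44.46 kN

Taking moments about A: B_y·7.4 − 35·9.4 = 0 → B_y = 329/7.4 = 44.4595 ≈ 44.46 kN.
ΣF_y = 0: A_y + 44.4595 − 35 = 0 → A_y = -9.459 kN.
ΣF_x = 0: no horizontal applied forces, so A_x = 0.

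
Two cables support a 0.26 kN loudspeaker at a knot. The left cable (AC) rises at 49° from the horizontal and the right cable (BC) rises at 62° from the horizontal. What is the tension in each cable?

T_AC = 0.1307 kN, T_BC = 0.1827 kN

ΣF_x = 0: −T_AC·cos49° + T_BC·cos62° = 0 → T_BC = 1.39744·T_AC.
ΣF_y = 0: T_AC·sin49° + T_BC·sin62° = 0.26.
Substitute: T_AC·(0.75471 + 1.39744·0.882948) = 0.26 → T_AC = 0.130747 ≈ 0.1307 kN.
Then T_BC = 1.39744 × 0.130747 = 0.1827 kN.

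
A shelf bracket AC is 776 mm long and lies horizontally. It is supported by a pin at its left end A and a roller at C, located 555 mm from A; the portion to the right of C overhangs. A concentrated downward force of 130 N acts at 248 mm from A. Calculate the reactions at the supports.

A_x = 0, A_y = 71.91 N, C_y = 58.09 N

Taking moments about A: C_y·555 − 130·248 = 0 → C_y = 32240/555 = 58.0901 ≈ 58.09 N.
ΣF_y = 0: A_y + 58.0901 − 130 = 0 → A_y = 71.91 N.
ΣF_x = 0: no horizontal applied forces, so A_x = 0.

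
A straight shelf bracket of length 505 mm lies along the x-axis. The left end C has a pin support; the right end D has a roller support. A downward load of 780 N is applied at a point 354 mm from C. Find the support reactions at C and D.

ΣM about C: D_y·505 − 780·354 = 0 → D_y = 276120/505 = 546.772 ≈ 546.8 N.
ΣF_y = 0: C_y + 546.772 − 780 = 0 → C_y = 233.2 N.
ΣF_x = 0: no horizontal applied forces, so C_x = 0.

C_x = 0, C_y = 233.2 N, D_y = 546.8 N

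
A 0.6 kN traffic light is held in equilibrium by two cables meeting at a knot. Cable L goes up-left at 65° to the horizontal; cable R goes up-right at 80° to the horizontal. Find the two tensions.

ΣF_x = 0: −T_L·cos65° + T_R·cos80° = 0 → T_R = 2.43376·T_L.
ΣF_y = 0: T_L·sin65° + T_R·sin80° = 0.6.
Substitute: T_L·(0.906308 + 2.43376·0.984808) = 0.6 → T_L = 0.181648 ≈ 0.1816 kN.
Then T_R = 2.43376 × 0.181648 = 0.4421 kN.

T_L = 0.1816 kN, T_R = 0.4421 kN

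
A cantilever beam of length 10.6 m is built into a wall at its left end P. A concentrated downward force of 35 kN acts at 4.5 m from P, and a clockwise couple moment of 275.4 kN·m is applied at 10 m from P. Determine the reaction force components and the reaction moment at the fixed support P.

P_x = 0, P_y = 35.00 kN, M_P = 432.9 kN·m

ΣF_x = 0: P_x = 0.
ΣF_y = 0: P_y − 35 = 0 → P_y = 35.00 kN.
ΣM about P: M_P − 35·4.5 − 275.4 = 0 → M_P = 432.9 kN·m.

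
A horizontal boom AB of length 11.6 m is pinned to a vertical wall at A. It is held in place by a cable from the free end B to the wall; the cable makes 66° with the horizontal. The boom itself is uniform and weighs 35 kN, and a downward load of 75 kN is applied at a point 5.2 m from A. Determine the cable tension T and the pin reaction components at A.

T = 55.96 kN, A_x = 22.76 kN, A_y = 58.88 kN

ΣM about A: T·sin66°·11.6 − 35·5.8 − 75·5.2 = 0 → T = 593/(11.6·0.913545) = 55.9586 ≈ 55.96 kN.
ΣF_x = 0: A_x − T·cos66° = 0 → A_x = 55.9586 × 0.406737 = 22.76 kN.
ΣF_y = 0: A_y + T·sin66° − 35 − 75 = 0 → A_y = 110 − 55.9586 × 0.913545 = 58.88 kN.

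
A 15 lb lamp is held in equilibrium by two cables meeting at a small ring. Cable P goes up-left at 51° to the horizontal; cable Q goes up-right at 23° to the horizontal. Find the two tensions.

ΣF_x = 0: −T_P·cos51° + T_Q·cos23° = 0 → T_Q = 0.683669·T_P.
ΣF_y = 0: T_P·sin51° + T_Q·sin23° = 15.
Substitute: T_P·(0.777146 + 0.683669·0.390731) = 15 → T_P = 14.364 ≈ 14.36 lb.
Then T_Q = 0.683669 × 14.364 = 9.820 lb.

T_P = 14.36 lb, T_Q = 9.820 lb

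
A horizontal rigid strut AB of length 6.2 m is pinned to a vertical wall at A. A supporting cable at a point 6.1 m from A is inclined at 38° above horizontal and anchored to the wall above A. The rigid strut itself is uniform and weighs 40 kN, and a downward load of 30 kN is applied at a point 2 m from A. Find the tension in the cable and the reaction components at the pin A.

T = 48.99 kN, A_x = 38.61 kN, A_y = 39.84 kN

ΣM about A: T·sin38°·6.1 − 40·3.1 − 30·2 = 0 → T = 184/(6.1·0.615661) = 48.9944 ≈ 48.99 kN.
ΣF_x = 0: A_x − T·cos38° = 0 → A_x = 48.9944 × 0.788011 = 38.61 kN.
ΣF_y = 0: A_y + T·sin38° − 40 − 30 = 0 → A_y = 70 − 48.9944 × 0.615661 = 39.84 kN.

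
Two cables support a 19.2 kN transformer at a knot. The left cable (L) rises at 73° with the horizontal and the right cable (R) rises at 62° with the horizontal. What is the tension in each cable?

ΣF_x = 0: −T_L·cos73° + T_R·cos62° = 0 → T_R = 0.622768·T_L.
ΣF_y = 0: T_L·sin73° + T_R·sin62° = 19.2.
Substitute: T_L·(0.956305 + 0.622768·0.882948) = 19.2 → T_L = 12.7475 ≈ 12.75 kN.
Then T_R = 0.622768 × 12.7475 = 7.939 kN.

T_L = 12.75 kN, T_R = 7.939 kN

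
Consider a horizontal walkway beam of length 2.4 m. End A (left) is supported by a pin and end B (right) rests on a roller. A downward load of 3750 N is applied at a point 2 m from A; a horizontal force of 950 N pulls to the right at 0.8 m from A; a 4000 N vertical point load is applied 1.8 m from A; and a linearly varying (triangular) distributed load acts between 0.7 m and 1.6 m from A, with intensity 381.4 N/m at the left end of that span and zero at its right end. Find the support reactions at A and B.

Resultant of the triangular load: ½ × 381.4 × 0.9 = 171.63 N, acting at 1 m from A (one-third of the span from the peak).
Moments about A: B_y·2.4 − 3750·2 − 4000·1.8 − (½·381.4·0.9)·1 = 0 → B_y = 14871.63/2.4 = 6196.51 ≈ 6197 N.
ΣF_y = 0: A_y + 6196.51 − 3750 − 4000 − ½·381.4·0.9 = 0 → A_y = 1725 N.
ΣF_x = 0: A_x + 950 = 0 → A_x = -950.0 N.

A_x = -950.0 N, A_y = 1725 N, B_y = 6197 N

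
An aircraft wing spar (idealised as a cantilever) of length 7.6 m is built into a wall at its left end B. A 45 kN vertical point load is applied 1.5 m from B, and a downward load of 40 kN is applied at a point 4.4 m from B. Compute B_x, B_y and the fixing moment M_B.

B_x = 0, B_y = 85.00 kN, M_B = 243.5 kN·m

ΣF_x = 0: B_x = 0.
ΣF_y = 0: B_y − 45 − 40 = 0 → B_y = 85.00 kN.
ΣM about B: M_B − 45·1.5 − 40·4.4 = 0 → M_B = 243.5 kN·m.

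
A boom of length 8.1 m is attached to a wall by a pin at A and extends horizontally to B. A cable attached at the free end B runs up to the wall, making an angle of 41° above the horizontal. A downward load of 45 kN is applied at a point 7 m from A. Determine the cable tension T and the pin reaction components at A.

ΣM about A: T·sin41°·8.1 − 45·7 = 0 → T = 315/(8.1·0.656059) = 59.2765 ≈ 59.28 kN.
ΣF_x = 0: A_x − T·cos41° = 0 → A_x = 59.2765 × 0.75471 = 44.74 kN.
ΣF_y = 0: A_y + T·sin41° − 45 = 0 → A_y = 45 − 59.2765 × 0.656059 = 6.111 kN.

T = 59.28 kN, A_x = 44.74 kN, A_y = 6.111 kN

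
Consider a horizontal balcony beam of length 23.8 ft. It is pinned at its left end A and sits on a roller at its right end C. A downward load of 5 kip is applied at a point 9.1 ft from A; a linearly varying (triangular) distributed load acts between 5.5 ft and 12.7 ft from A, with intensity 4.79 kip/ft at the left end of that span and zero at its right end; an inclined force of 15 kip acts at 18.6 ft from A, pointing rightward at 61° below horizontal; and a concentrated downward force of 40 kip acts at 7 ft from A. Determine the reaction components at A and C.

Resultant of the triangular load: ½ × 4.79 × 7.2 = 17.244 kip, acting at 7.9 ft from A (one-third of the span from the peak).
Taking moments about A: C_y·23.8 − 5·9.1 − (½·4.79·7.2)·7.9 − 15·sin61°·18.6 − 40·7 = 0 → C_y = 705.746/23.8 = 29.6532 ≈ 29.65 kip.
ΣF_y = 0: A_y + 29.6532 − 5 − ½·4.79·7.2 − 15·sin61° − 40 = 0 → A_y = 45.71 kip.
ΣF_x = 0: A_x + 15·cos61° = 0 → A_x = -7.272 kip.

A_x = -7.272 kip, A_y = 45.71 kip, C_y = 29.65 kip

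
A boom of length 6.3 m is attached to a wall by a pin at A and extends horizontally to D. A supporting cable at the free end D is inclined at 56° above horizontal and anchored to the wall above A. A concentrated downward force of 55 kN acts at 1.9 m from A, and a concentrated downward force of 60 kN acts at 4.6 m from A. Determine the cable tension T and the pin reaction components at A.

T = 72.85 kN, A_x = 40.74 kN, A_y = 54.60 kN

ΣM about A: T·sin56°·6.3 − 55·1.9 − 60·4.6 = 0 → T = 380.5/(6.3·0.829038) = 72.8517 ≈ 72.85 kN.
ΣF_x = 0: A_x − T·cos56° = 0 → A_x = 72.8517 × 0.559193 = 40.74 kN.
ΣF_y = 0: A_y + T·sin56° − 55 − 60 = 0 → A_y = 115 − 72.8517 × 0.829038 = 54.60 kN.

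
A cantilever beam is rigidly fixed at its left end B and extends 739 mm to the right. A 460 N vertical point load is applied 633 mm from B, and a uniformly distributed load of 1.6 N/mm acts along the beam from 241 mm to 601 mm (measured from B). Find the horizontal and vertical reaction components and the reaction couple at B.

Resultant of the distributed load: 1.6 × 360 = 576 N at 421 mm from B.
ΣF_x = 0: B_x = 0.
ΣF_y = 0: B_y − 460 − 1.6·360 = 0 → B_y = 1036 N.
ΣM about B: M_B − 460·633 − (1.6·360)·421 = 0 → M_B = 533700 N·mm.

B_x = 0, B_y = 1036 N, M_B = 533700 N·mm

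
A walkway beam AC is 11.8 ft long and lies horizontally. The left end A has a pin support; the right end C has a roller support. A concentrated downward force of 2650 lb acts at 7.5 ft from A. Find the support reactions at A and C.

A_x = 0, A_y = 965.7 lb, C_y = 1684 lb

Moments about A: C_y·11.8 − 2650·7.5 = 0 → C_y = 19875/11.8 = 1684.32 ≈ 1684 lb.
ΣF_y = 0: A_y + 1684.32 − 2650 = 0 → A_y = 965.7 lb.
ΣF_x = 0: no horizontal applied forces, so A_x = 0.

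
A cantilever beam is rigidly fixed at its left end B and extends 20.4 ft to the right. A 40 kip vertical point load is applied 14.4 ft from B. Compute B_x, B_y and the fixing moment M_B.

ΣF_x = 0: B_x = 0.
ΣF_y = 0: B_y − 40 = 0 → B_y = 40.00 kip.
ΣM about B: M_B − 40·14.4 = 0 → M_B = 576.0 kip·ft.

B_x = 0, B_y = 40.00 kip, M_B = 576.0 kip·ft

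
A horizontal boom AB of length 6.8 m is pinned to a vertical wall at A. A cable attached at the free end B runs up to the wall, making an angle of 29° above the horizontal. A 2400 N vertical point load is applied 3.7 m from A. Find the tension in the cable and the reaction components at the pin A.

T = 2694 N, A_x = 2356 N, A_y = 1094 N

ΣM about A: T·sin29°·6.8 − 2400·3.7 = 0 → T = 8880/(6.8·0.48481) = 2693.6 ≈ 2694 N.
ΣF_x = 0: A_x − T·cos29° = 0 → A_x = 2693.6 × 0.87462 = 2356 N.
ΣF_y = 0: A_y + T·sin29° − 2400 = 0 → A_y = 2400 − 2693.6 × 0.48481 = 1094 N.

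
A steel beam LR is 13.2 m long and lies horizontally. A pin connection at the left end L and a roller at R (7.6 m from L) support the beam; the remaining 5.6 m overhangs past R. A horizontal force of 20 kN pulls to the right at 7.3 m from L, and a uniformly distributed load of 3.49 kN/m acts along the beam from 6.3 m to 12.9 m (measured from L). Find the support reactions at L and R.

Resultant of the distributed load: 3.49 × 6.6 = 23.034 kN at 9.6 m from L.
ΣM about L: R_y·7.6 − (3.49·6.6)·9.6 = 0 → R_y = 221.1264/7.6 = 29.0956 ≈ 29.10 kN.
ΣF_y = 0: L_y + 29.0956 − 3.49·6.6 = 0 → L_y = -6.062 kN.
ΣF_x = 0: L_x + 20 = 0 → L_x = -20.00 kN.

L_x = -20.00 kN, L_y = -6.062 kN, R_y = 29.10 kN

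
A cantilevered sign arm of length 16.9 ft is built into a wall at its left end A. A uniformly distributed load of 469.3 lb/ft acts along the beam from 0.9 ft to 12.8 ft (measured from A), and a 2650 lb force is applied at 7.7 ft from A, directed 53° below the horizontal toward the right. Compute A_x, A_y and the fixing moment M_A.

A_x = -1595 lb, A_y = 7701 lb, M_A = 54550 lb·ft

Resultant of the distributed load: 469.3 × 11.9 = 5584.67 lb at 6.85 ft from A.
ΣF_x = 0: A_x + 2650·cos53° = 0 → A_x = -1595 lb.
ΣF_y = 0: A_y − 469.3·11.9 − 2650·sin53° = 0 → A_y = 7701 lb.
ΣM about A: M_A − (469.3·11.9)·6.85 − 2650·sin53°·7.7 = 0 → M_A = 54550 lb·ft.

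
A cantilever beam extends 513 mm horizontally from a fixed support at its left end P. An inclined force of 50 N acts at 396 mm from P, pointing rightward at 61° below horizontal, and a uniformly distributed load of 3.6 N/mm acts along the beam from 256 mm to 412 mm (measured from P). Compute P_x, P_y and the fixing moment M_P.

P_x = -24.24 N, P_y = 605.3 N, M_P = 204900 N·mm

Resultant of the distributed load: 3.6 × 156 = 561.6 N at 334 mm from P.
ΣF_x = 0: P_x + 50·cos61° = 0 → P_x = -24.24 N.
ΣF_y = 0: P_y − 50·sin61° − 3.6·156 = 0 → P_y = 605.3 N.
ΣM about P: M_P − 50·sin61°·396 − (3.6·156)·334 = 0 → M_P = 204900 N·mm.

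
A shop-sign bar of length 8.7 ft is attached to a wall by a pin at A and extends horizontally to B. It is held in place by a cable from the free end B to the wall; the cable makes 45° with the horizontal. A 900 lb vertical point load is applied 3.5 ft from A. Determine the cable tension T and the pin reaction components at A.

ΣM about A: T·sin45°·8.7 − 900·3.5 = 0 → T = 3150/(8.7·0.707107) = 512.043 ≈ 512.0 lb.
ΣF_x = 0: A_x − T·cos45° = 0 → A_x = 512.043 × 0.707107 = 362.1 lb.
ΣF_y = 0: A_y + T·sin45° − 900 = 0 → A_y = 900 − 512.043 × 0.707107 = 537.9 lb.

T = 512.0 lb, A_x = 362.1 lb, A_y = 537.9 lb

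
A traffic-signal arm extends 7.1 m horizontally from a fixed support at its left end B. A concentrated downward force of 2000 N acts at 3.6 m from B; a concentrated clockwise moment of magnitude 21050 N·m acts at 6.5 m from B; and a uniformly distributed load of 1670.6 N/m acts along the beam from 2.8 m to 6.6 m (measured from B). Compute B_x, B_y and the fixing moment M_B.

B_x = 0, B_y = 8348 N, M_B = 58090 N·m

Resultant of the distributed load: 1670.6 × 3.8 = 6348.28 N at 4.7 m from B.
ΣF_x = 0: B_x = 0.
ΣF_y = 0: B_y − 2000 − 1670.6·3.8 = 0 → B_y = 8348 N.
ΣM about B: M_B − 2000·3.6 − 21050 − (1670.6·3.8)·4.7 = 0 → M_B = 58090 N·m.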